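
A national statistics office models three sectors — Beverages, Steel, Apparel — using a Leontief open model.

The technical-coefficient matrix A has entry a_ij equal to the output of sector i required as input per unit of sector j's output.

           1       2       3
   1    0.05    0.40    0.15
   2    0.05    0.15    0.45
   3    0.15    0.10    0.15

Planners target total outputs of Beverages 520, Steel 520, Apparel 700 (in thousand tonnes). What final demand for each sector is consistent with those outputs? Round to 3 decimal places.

I − A =
  [   0.95    -0.40    -0.15]
  [  -0.05     0.85    -0.45]
  [  -0.15    -0.10     0.85]
d = (I − A) x:
  d_1 = (+0.95)·520 + (-0.40)·520 + (-0.15)·700 = 181.000
  d_2 = (-0.05)·520 + (+0.85)·520 + (-0.45)·700 = 101.000
  d_3 = (-0.15)·520 + (-0.10)·520 + (+0.85)·700 = 465.000

d_1 = 181.000, d_2 = 101.000, d_3 = 465.000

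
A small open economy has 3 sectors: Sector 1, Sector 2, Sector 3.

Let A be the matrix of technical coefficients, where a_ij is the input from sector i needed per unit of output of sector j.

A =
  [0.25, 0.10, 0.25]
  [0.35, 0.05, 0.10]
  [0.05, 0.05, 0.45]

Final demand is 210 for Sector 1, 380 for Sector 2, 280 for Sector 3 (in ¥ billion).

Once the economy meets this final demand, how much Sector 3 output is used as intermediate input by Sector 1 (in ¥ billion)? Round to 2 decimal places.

z_31 = 28.91

I − A =
  [   0.75    -0.10    -0.25]
  [  -0.35     0.95    -0.10]
  [  -0.05    -0.05     0.55]
Cofactors of I−A, C_ij = (−1)^(i+j)·(minor ij) (rows/columns in the sector order above):
  C_11 = (0.95)(0.55) − (-0.10)(-0.05) = 0.5175
  C_12 = −[(-0.35)(0.55) − (-0.10)(-0.05)] = 0.1975
  C_13 = (-0.35)(-0.05) − (0.95)(-0.05) = 0.0650
  C_21 = −[(-0.10)(0.55) − (-0.25)(-0.05)] = 0.0675
  C_22 = (0.75)(0.55) − (-0.25)(-0.05) = 0.4000
  C_23 = −[(0.75)(-0.05) − (-0.10)(-0.05)] = 0.0425
  C_31 = (-0.10)(-0.10) − (-0.25)(0.95) = 0.2475
  C_32 = −[(0.75)(-0.10) − (-0.25)(-0.35)] = 0.1625
  C_33 = (0.75)(0.95) − (-0.10)(-0.35) = 0.6775
det(I−A) = Σ_j (I−A)_1j·C_1j = (0.75)(0.5175) + (-0.10)(0.1975) + (-0.25)(0.0650) = 0.352125
adj(I−A) = Cᵀ =
  [ 0.5175   0.0675   0.2475]
  [ 0.1975   0.4000   0.1625]
  [ 0.0650   0.0425   0.6775]
(I − A)⁻¹ = adj(I−A) / det(I−A) ≈
  [   1.4696     0.1917     0.7029]
  [   0.5609     1.1360     0.4615]
  [   0.1846     0.1207     1.9240]
First solve x = (I − A)⁻¹ d = adj(I−A)·d / det(I−A); in particular x_1 = (0.5175·210 + 0.0675·380 + 0.2475·280) / 0.352125 = 203.625 / 0.352125 ≈ 578.2748.
Intermediate flow from 3 to 1: z_31 = a_31 · x_1 = 0.05 × 203.625 / 0.352125 = 10.18125 / 0.352125 ≈ 28.91.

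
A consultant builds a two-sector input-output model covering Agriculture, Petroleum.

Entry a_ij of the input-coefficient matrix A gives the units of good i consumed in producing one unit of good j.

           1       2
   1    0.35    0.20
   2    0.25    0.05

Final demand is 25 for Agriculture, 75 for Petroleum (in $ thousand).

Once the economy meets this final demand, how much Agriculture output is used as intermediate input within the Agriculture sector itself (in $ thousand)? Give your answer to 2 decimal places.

z_11 = 23.90

I − A =
  [   0.65    -0.20]
  [  -0.25     0.95]
det(I−A) = (0.65)(0.95) − (-0.20)(-0.25) = 0.5675
adj(I−A) = [[0.95, 0.20], [0.25, 0.65]]
(I − A)⁻¹ = adj(I−A) / det(I−A) ≈
  [   1.6740     0.3524]
  [   0.4405     1.1454]
First solve x = (I − A)⁻¹ d = adj(I−A)·d / det(I−A); in particular x_1 = (0.95·25 + 0.20·75) / 0.5675 = 38.75 / 0.5675 ≈ 68.2819.
Intermediate flow from 1 to 1: z_11 = a_11 · x_1 = 0.35 × 38.75 / 0.5675 = 13.5625 / 0.5675 ≈ 23.90.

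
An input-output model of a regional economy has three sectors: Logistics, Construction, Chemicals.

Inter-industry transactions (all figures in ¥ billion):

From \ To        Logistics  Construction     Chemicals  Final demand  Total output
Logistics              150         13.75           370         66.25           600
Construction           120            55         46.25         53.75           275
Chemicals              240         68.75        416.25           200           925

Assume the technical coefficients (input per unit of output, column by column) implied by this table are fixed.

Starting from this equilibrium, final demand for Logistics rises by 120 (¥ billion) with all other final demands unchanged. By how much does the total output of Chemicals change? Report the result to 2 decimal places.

Technical coefficients a_ij = z_ij / X_j:
  a_11 = 150/600 = 0.25, a_21 = 120/600 = 0.20, a_31 = 240/600 = 0.40
  a_12 = 13.75/275 = 0.05, a_22 = 55/275 = 0.20, a_32 = 68.75/275 = 0.25
  a_13 = 370/925 = 0.40, a_23 = 46.25/925 = 0.05, a_33 = 416.25/925 = 0.45
I − A =
  [   0.75    -0.05    -0.40]
  [  -0.20     0.80    -0.05]
  [  -0.40    -0.25     0.55]
Cofactors of I−A, C_ij = (−1)^(i+j)·(minor ij) (rows/columns in the sector order above):
  C_11 = (0.80)(0.55) − (-0.05)(-0.25) = 0.4275
  C_12 = −[(-0.20)(0.55) − (-0.05)(-0.40)] = 0.1300
  C_13 = (-0.20)(-0.25) − (0.80)(-0.40) = 0.3700
  C_21 = −[(-0.05)(0.55) − (-0.40)(-0.25)] = 0.1275
  C_22 = (0.75)(0.55) − (-0.40)(-0.40) = 0.2525
  C_23 = −[(0.75)(-0.25) − (-0.05)(-0.40)] = 0.2075
  C_31 = (-0.05)(-0.05) − (-0.40)(0.80) = 0.3225
  C_32 = −[(0.75)(-0.05) − (-0.40)(-0.20)] = 0.1175
  C_33 = (0.75)(0.80) − (-0.05)(-0.20) = 0.5900
det(I−A) = Σ_j (I−A)_1j·C_1j = (0.75)(0.4275) + (-0.05)(0.1300) + (-0.40)(0.3700) = 0.166125
adj(I−A) = Cᵀ =
  [ 0.4275   0.1275   0.3225]
  [ 0.1300   0.2525   0.1175]
  [ 0.3700   0.2075   0.5900]
(I − A)⁻¹ = adj(I−A) / det(I−A) ≈
  [   2.5734     0.7675     1.9413]
  [   0.7825     1.5199     0.7073]
  [   2.2272     1.2491     3.5515]
Δx = (I − A)⁻¹ Δd with Δd having +120 in the Logistics component and 0 elsewhere.
So Δx_3 = L_31 · (+120), where L_31 = adj(I−A)_31 / det(I−A) = 0.3700 / 0.166125.
Δx_3 = 0.3700 × (+120) / 0.166125 = 44.40 / 0.166125 ≈ 267.27.

Δx_3 = 267.27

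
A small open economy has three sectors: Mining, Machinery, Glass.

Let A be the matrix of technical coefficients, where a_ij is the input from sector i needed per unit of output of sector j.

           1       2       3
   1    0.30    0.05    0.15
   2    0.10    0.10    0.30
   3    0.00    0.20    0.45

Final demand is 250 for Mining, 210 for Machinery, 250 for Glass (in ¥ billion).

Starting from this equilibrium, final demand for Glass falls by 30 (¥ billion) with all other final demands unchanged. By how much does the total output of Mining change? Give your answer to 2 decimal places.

Δx_1 = -15.06

I − A =
  [   0.70    -0.05    -0.15]
  [  -0.10     0.90    -0.30]
  [   0.00    -0.20     0.55]
Cofactors of I−A, C_ij = (−1)^(i+j)·(minor ij) (rows/columns in the sector order above):
  C_11 = (0.90)(0.55) − (-0.30)(-0.20) = 0.4350
  C_12 = −[(-0.10)(0.55) − (-0.30)(0.00)] = 0.0550
  C_13 = (-0.10)(-0.20) − (0.90)(0.00) = 0.0200
  C_21 = −[(-0.05)(0.55) − (-0.15)(-0.20)] = 0.0575
  C_22 = (0.70)(0.55) − (-0.15)(0.00) = 0.3850
  C_23 = −[(0.70)(-0.20) − (-0.05)(0.00)] = 0.1400
  C_31 = (-0.05)(-0.30) − (-0.15)(0.90) = 0.1500
  C_32 = −[(0.70)(-0.30) − (-0.15)(-0.10)] = 0.2250
  C_33 = (0.70)(0.90) − (-0.05)(-0.10) = 0.6250
det(I−A) = Σ_j (I−A)_1j·C_1j = (0.70)(0.4350) + (-0.05)(0.0550) + (-0.15)(0.0200) = 0.29875
adj(I−A) = Cᵀ =
  [ 0.4350   0.0575   0.1500]
  [ 0.0550   0.3850   0.2250]
  [ 0.0200   0.1400   0.6250]
(I − A)⁻¹ = adj(I−A) / det(I−A) ≈
  [   1.4561     0.1925     0.5021]
  [   0.1841     1.2887     0.7531]
  [   0.0669     0.4686     2.0921]
Δx = (I − A)⁻¹ Δd with Δd having -30 in the Glass component and 0 elsewhere.
So Δx_1 = L_13 · (-30), where L_13 = adj(I−A)_13 / det(I−A) = 0.1500 / 0.29875.
Δx_1 = 0.1500 × (-30) / 0.29875 = -4.50 / 0.29875 ≈ -15.06.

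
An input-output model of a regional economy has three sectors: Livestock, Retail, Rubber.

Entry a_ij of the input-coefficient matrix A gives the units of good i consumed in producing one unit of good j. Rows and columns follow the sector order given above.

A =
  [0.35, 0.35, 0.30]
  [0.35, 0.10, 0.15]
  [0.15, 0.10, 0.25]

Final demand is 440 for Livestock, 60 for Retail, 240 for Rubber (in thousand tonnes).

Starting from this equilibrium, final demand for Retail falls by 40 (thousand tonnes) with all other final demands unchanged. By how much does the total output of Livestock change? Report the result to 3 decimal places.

Δx_1 = -42.049

I − A =
  [   0.65    -0.35    -0.30]
  [  -0.35     0.90    -0.15]
  [  -0.15    -0.10     0.75]
Cofactors of I−A, C_ij = (−1)^(i+j)·(minor ij) (rows/columns in the sector order above):
  C_11 = (0.90)(0.75) − (-0.15)(-0.10) = 0.6600
  C_12 = −[(-0.35)(0.75) − (-0.15)(-0.15)] = 0.2850
  C_13 = (-0.35)(-0.10) − (0.90)(-0.15) = 0.1700
  C_21 = −[(-0.35)(0.75) − (-0.30)(-0.10)] = 0.2925
  C_22 = (0.65)(0.75) − (-0.30)(-0.15) = 0.4425
  C_23 = −[(0.65)(-0.10) − (-0.35)(-0.15)] = 0.1175
  C_31 = (-0.35)(-0.15) − (-0.30)(0.90) = 0.3225
  C_32 = −[(0.65)(-0.15) − (-0.30)(-0.35)] = 0.2025
  C_33 = (0.65)(0.90) − (-0.35)(-0.35) = 0.4625
det(I−A) = Σ_j (I−A)_1j·C_1j = (0.65)(0.6600) + (-0.35)(0.2850) + (-0.30)(0.1700) = 0.27825
adj(I−A) = Cᵀ =
  [ 0.6600   0.2925   0.3225]
  [ 0.2850   0.4425   0.2025]
  [ 0.1700   0.1175   0.4625]
(I − A)⁻¹ = adj(I−A) / det(I−A) ≈
  [   2.3720     1.0512     1.1590]
  [   1.0243     1.5903     0.7278]
  [   0.6110     0.4223     1.6622]
Δx = (I − A)⁻¹ Δd with Δd having -40 in the Retail component and 0 elsewhere.
So Δx_1 = L_12 · (-40), where L_12 = adj(I−A)_12 / det(I−A) = 0.2925 / 0.27825.
Δx_1 = 0.2925 × (-40) / 0.27825 = -11.70 / 0.27825 ≈ -42.049.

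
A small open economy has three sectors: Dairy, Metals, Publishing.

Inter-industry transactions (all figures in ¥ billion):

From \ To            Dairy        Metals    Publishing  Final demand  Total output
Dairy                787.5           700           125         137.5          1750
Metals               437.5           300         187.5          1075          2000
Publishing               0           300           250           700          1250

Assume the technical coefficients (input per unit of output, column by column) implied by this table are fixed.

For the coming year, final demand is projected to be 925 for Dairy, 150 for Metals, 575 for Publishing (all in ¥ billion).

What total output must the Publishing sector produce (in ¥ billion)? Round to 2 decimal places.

x_3 = 922.49

Technical coefficients a_ij = z_ij / X_j:
  a_11 = 787.5/1750 = 0.45, a_21 = 437.5/1750 = 0.25, a_31 = 0/1750 = 0.00
  a_12 = 700/2000 = 0.35, a_22 = 300/2000 = 0.15, a_32 = 300/2000 = 0.15
  a_13 = 125/1250 = 0.10, a_23 = 187.5/1250 = 0.15, a_33 = 250/1250 = 0.20
I − A =
  [   0.55    -0.35    -0.10]
  [  -0.25     0.85    -0.15]
  [   0.00    -0.15     0.80]
Cofactors of I−A, C_ij = (−1)^(i+j)·(minor ij) (rows/columns in the sector order above):
  C_11 = (0.85)(0.80) − (-0.15)(-0.15) = 0.6575
  C_12 = −[(-0.25)(0.80) − (-0.15)(0.00)] = 0.2000
  C_13 = (-0.25)(-0.15) − (0.85)(0.00) = 0.0375
  C_21 = −[(-0.35)(0.80) − (-0.10)(-0.15)] = 0.2950
  C_22 = (0.55)(0.80) − (-0.10)(0.00) = 0.4400
  C_23 = −[(0.55)(-0.15) − (-0.35)(0.00)] = 0.0825
  C_31 = (-0.35)(-0.15) − (-0.10)(0.85) = 0.1375
  C_32 = −[(0.55)(-0.15) − (-0.10)(-0.25)] = 0.1075
  C_33 = (0.55)(0.85) − (-0.35)(-0.25) = 0.3800
det(I−A) = Σ_j (I−A)_1j·C_1j = (0.55)(0.6575) + (-0.35)(0.2000) + (-0.10)(0.0375) = 0.287875
adj(I−A) = Cᵀ =
  [ 0.6575   0.2950   0.1375]
  [ 0.2000   0.4400   0.1075]
  [ 0.0375   0.0825   0.3800]
(I − A)⁻¹ = adj(I−A) / det(I−A) ≈
  [   2.2840     1.0248     0.4776]
  [   0.6947     1.5284     0.3734]
  [   0.1303     0.2866     1.3200]
x = (I − A)⁻¹ d = adj(I−A)·d / det(I−A), with det(I−A) = 0.287875:
  x_1 = (0.6575·925 + 0.2950·150 + 0.1375·575) / 0.287875 = 731.50 / 0.287875 ≈ 2541.03
  x_2 = (0.2000·925 + 0.4400·150 + 0.1075·575) / 0.287875 = 312.8125 / 0.287875 ≈ 1086.63
  x_3 = (0.0375·925 + 0.0825·150 + 0.3800·575) / 0.287875 = 265.5625 / 0.287875 ≈ 922.49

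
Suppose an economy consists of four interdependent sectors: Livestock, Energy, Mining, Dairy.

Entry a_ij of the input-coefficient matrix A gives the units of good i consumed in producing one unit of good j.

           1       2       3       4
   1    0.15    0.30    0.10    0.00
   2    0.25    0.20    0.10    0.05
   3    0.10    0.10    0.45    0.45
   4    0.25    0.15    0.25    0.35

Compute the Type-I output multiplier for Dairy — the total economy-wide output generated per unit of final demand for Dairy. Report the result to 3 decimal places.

m_4 = 6.719

I − A =
  [   0.85    -0.30    -0.10     0.00]
  [  -0.25     0.80    -0.10    -0.05]
  [  -0.10    -0.10     0.55    -0.45]
  [  -0.25    -0.15    -0.25     0.65]
Compute the cofactors C_ij = (−1)^(i+j)·(3×3 minor ij) of I−A; the adjugate is their transpose:
adj(I−A) = Cᵀ =
  [ 0.177375   0.086750   0.074500   0.058250]
  [ 0.087125   0.190500   0.083375   0.072375]
  [ 0.175625   0.165875   0.383125   0.278000]
  [ 0.155875   0.141125   0.195250   0.310750]
det(I−A) = Σ_j (I−A)_1j·C_1j = (0.85)(0.177375) + (-0.30)(0.087125) + (-0.10)(0.175625) + (0.00)(0.155875) = 0.10706875
(I − A)⁻¹ = adj(I−A) / det(I−A) ≈
  [   1.6566     0.8102     0.6958     0.5440]
  [   0.8137     1.7792     0.7787     0.6760]
  [   1.6403     1.5492     3.5783     2.5965]
  [   1.4558     1.3181     1.8236     2.9023]
The output multiplier for sector j is the column-j sum of the Leontief inverse (I − A)⁻¹ = adj(I−A) / det(I−A).
Column 4 of adj(I−A): (0.058250, 0.072375, 0.278000, 0.310750); det(I−A) = 0.10706875.
m_4 = (0.058250 + 0.072375 + 0.278000 + 0.310750) / 0.10706875 = 0.719375 / 0.10706875 ≈ 6.719.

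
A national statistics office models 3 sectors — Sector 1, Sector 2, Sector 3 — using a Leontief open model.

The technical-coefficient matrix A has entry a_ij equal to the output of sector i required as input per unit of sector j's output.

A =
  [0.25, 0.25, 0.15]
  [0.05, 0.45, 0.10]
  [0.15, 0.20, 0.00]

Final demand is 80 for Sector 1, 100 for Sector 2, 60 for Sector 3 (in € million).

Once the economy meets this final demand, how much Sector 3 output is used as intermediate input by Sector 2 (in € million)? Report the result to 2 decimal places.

z_32 = 45.13

I − A =
  [   0.75    -0.25    -0.15]
  [  -0.05     0.55    -0.10]
  [  -0.15    -0.20     1.00]
Cofactors of I−A, C_ij = (−1)^(i+j)·(minor ij) (rows/columns in the sector order above):
  C_11 = (0.55)(1.00) − (-0.10)(-0.20) = 0.5300
  C_12 = −[(-0.05)(1.00) − (-0.10)(-0.15)] = 0.0650
  C_13 = (-0.05)(-0.20) − (0.55)(-0.15) = 0.0925
  C_21 = −[(-0.25)(1.00) − (-0.15)(-0.20)] = 0.2800
  C_22 = (0.75)(1.00) − (-0.15)(-0.15) = 0.7275
  C_23 = −[(0.75)(-0.20) − (-0.25)(-0.15)] = 0.1875
  C_31 = (-0.25)(-0.10) − (-0.15)(0.55) = 0.1075
  C_32 = −[(0.75)(-0.10) − (-0.15)(-0.05)] = 0.0825
  C_33 = (0.75)(0.55) − (-0.25)(-0.05) = 0.4000
det(I−A) = Σ_j (I−A)_1j·C_1j = (0.75)(0.5300) + (-0.25)(0.0650) + (-0.15)(0.0925) = 0.367375
adj(I−A) = Cᵀ =
  [ 0.5300   0.2800   0.1075]
  [ 0.0650   0.7275   0.0825]
  [ 0.0925   0.1875   0.4000]
(I − A)⁻¹ = adj(I−A) / det(I−A) ≈
  [   1.4427     0.7622     0.2926]
  [   0.1769     1.9803     0.2246]
  [   0.2518     0.5104     1.0888]
First solve x = (I − A)⁻¹ d = adj(I−A)·d / det(I−A); in particular x_2 = (0.0650·80 + 0.7275·100 + 0.0825·60) / 0.367375 = 82.90 / 0.367375 ≈ 225.6550.
Intermediate flow from 3 to 2: z_32 = a_32 · x_2 = 0.20 × 82.90 / 0.367375 = 16.58 / 0.367375 ≈ 45.13.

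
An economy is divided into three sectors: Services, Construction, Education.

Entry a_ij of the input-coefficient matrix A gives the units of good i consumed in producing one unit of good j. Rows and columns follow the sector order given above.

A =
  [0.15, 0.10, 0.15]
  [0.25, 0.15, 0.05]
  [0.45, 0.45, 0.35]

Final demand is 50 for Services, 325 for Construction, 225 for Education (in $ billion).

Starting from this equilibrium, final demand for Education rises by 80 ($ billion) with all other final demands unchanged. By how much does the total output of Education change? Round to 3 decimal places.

Δx_3 = 155.975

I − A =
  [   0.85    -0.10    -0.15]
  [  -0.25     0.85    -0.05]
  [  -0.45    -0.45     0.65]
Cofactors of I−A, C_ij = (−1)^(i+j)·(minor ij) (rows/columns in the sector order above):
  C_11 = (0.85)(0.65) − (-0.05)(-0.45) = 0.5300
  C_12 = −[(-0.25)(0.65) − (-0.05)(-0.45)] = 0.1850
  C_13 = (-0.25)(-0.45) − (0.85)(-0.45) = 0.4950
  C_21 = −[(-0.10)(0.65) − (-0.15)(-0.45)] = 0.1325
  C_22 = (0.85)(0.65) − (-0.15)(-0.45) = 0.4850
  C_23 = −[(0.85)(-0.45) − (-0.10)(-0.45)] = 0.4275
  C_31 = (-0.10)(-0.05) − (-0.15)(0.85) = 0.1325
  C_32 = −[(0.85)(-0.05) − (-0.15)(-0.25)] = 0.0800
  C_33 = (0.85)(0.85) − (-0.10)(-0.25) = 0.6975
det(I−A) = Σ_j (I−A)_1j·C_1j = (0.85)(0.5300) + (-0.10)(0.1850) + (-0.15)(0.4950) = 0.35775
adj(I−A) = Cᵀ =
  [ 0.5300   0.1325   0.1325]
  [ 0.1850   0.4850   0.0800]
  [ 0.4950   0.4275   0.6975]
(I − A)⁻¹ = adj(I−A) / det(I−A) ≈
  [   1.4815     0.3704     0.3704]
  [   0.5171     1.3557     0.2236]
  [   1.3836     1.1950     1.9497]
Δx = (I − A)⁻¹ Δd with Δd having +80 in the Education component and 0 elsewhere.
So Δx_3 = L_33 · (+80), where L_33 = adj(I−A)_33 / det(I−A) = 0.6975 / 0.35775.
Δx_3 = 0.6975 × (+80) / 0.35775 = 55.80 / 0.35775 ≈ 155.975.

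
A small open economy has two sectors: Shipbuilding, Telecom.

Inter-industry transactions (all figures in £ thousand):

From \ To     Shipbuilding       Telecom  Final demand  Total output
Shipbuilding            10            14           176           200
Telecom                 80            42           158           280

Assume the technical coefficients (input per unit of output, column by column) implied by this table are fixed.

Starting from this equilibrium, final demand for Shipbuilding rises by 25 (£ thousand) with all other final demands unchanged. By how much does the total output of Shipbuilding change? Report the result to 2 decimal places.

Δx_S = 26.98

Technical coefficients a_ij = z_ij / X_j:
  a_SS = 10/200 = 0.05, a_TS = 80/200 = 0.40
  a_ST = 14/280 = 0.05, a_TT = 42/280 = 0.15
I − A =
  [   0.95    -0.05]
  [  -0.40     0.85]
det(I−A) = (0.95)(0.85) − (-0.05)(-0.40) = 0.7875
adj(I−A) = [[0.85, 0.05], [0.40, 0.95]]
(I − A)⁻¹ = adj(I−A) / det(I−A) ≈
  [   1.0794     0.0635]
  [   0.5079     1.2063]
Δx = (I − A)⁻¹ Δd with Δd having +25 in the Shipbuilding component and 0 elsewhere.
So Δx_S = L_SS · (+25), where L_SS = adj(I−A)_SS / det(I−A) = 0.85 / 0.7875.
Δx_S = 0.85 × (+25) / 0.7875 = 21.25 / 0.7875 ≈ 26.98.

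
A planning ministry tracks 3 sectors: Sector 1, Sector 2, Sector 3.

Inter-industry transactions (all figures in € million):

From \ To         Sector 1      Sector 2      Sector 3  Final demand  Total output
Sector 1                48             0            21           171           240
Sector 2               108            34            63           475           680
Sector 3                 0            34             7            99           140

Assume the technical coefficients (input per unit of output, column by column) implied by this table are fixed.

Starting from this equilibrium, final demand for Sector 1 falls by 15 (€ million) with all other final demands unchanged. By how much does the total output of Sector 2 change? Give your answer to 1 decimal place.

Δx_2 = -9.2

Technical coefficients a_ij = z_ij / X_j:
  a_11 = 48/240 = 0.20, a_21 = 108/240 = 0.45, a_31 = 0/240 = 0.00
  a_12 = 0/680 = 0.00, a_22 = 34/680 = 0.05, a_32 = 34/680 = 0.05
  a_13 = 21/140 = 0.15, a_23 = 63/140 = 0.45, a_33 = 7/140 = 0.05
I − A =
  [   0.80     0.00    -0.15]
  [  -0.45     0.95    -0.45]
  [   0.00    -0.05     0.95]
Cofactors of I−A, C_ij = (−1)^(i+j)·(minor ij) (rows/columns in the sector order above):
  C_11 = (0.95)(0.95) − (-0.45)(-0.05) = 0.8800
  C_12 = −[(-0.45)(0.95) − (-0.45)(0.00)] = 0.4275
  C_13 = (-0.45)(-0.05) − (0.95)(0.00) = 0.0225
  C_21 = −[(0.00)(0.95) − (-0.15)(-0.05)] = 0.0075
  C_22 = (0.80)(0.95) − (-0.15)(0.00) = 0.7600
  C_23 = −[(0.80)(-0.05) − (0.00)(0.00)] = 0.0400
  C_31 = (0.00)(-0.45) − (-0.15)(0.95) = 0.1425
  C_32 = −[(0.80)(-0.45) − (-0.15)(-0.45)] = 0.4275
  C_33 = (0.80)(0.95) − (0.00)(-0.45) = 0.7600
det(I−A) = Σ_j (I−A)_1j·C_1j = (0.80)(0.8800) + (0.00)(0.4275) + (-0.15)(0.0225) = 0.700625
adj(I−A) = Cᵀ =
  [ 0.8800   0.0075   0.1425]
  [ 0.4275   0.7600   0.4275]
  [ 0.0225   0.0400   0.7600]
(I − A)⁻¹ = adj(I−A) / det(I−A) ≈
  [   1.2560     0.0107     0.2034]
  [   0.6102     1.0847     0.6102]
  [   0.0321     0.0571     1.0847]
Δx = (I − A)⁻¹ Δd with Δd having -15 in the Sector 1 component and 0 elsewhere.
So Δx_2 = L_21 · (-15), where L_21 = adj(I−A)_21 / det(I−A) = 0.4275 / 0.700625.
Δx_2 = 0.4275 × (-15) / 0.700625 = -6.4125 / 0.700625 ≈ -9.2.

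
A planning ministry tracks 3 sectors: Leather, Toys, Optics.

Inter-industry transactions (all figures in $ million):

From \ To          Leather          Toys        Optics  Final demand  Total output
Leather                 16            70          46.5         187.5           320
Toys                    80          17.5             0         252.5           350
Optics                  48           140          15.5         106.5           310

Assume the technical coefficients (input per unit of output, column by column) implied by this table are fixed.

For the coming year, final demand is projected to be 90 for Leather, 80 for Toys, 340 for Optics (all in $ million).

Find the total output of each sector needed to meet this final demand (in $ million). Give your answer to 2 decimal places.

Technical coefficients a_ij = z_ij / X_j:
  a_LL = 16/320 = 0.05, a_TL = 80/320 = 0.25, a_OL = 48/320 = 0.15
  a_LT = 70/350 = 0.20, a_TT = 17.5/350 = 0.05, a_OT = 140/350 = 0.40
  a_LO = 46.5/310 = 0.15, a_TO = 0/310 = 0.00, a_OO = 15.5/310 = 0.05
I − A =
  [   0.95    -0.20    -0.15]
  [  -0.25     0.95     0.00]
  [  -0.15    -0.40     0.95]
Cofactors of I−A, C_ij = (−1)^(i+j)·(minor ij) (rows/columns in the sector order above):
  C_11 = (0.95)(0.95) − (0.00)(-0.40) = 0.9025
  C_12 = −[(-0.25)(0.95) − (0.00)(-0.15)] = 0.2375
  C_13 = (-0.25)(-0.40) − (0.95)(-0.15) = 0.2425
  C_21 = −[(-0.20)(0.95) − (-0.15)(-0.40)] = 0.2500
  C_22 = (0.95)(0.95) − (-0.15)(-0.15) = 0.8800
  C_23 = −[(0.95)(-0.40) − (-0.20)(-0.15)] = 0.4100
  C_31 = (-0.20)(0.00) − (-0.15)(0.95) = 0.1425
  C_32 = −[(0.95)(0.00) − (-0.15)(-0.25)] = 0.0375
  C_33 = (0.95)(0.95) − (-0.20)(-0.25) = 0.8525
det(I−A) = Σ_j (I−A)_1j·C_1j = (0.95)(0.9025) + (-0.20)(0.2375) + (-0.15)(0.2425) = 0.7735
adj(I−A) = Cᵀ =
  [ 0.9025   0.2500   0.1425]
  [ 0.2375   0.8800   0.0375]
  [ 0.2425   0.4100   0.8525]
(I − A)⁻¹ = adj(I−A) / det(I−A) ≈
  [   1.1668     0.3232     0.1842]
  [   0.3070     1.1377     0.0485]
  [   0.3135     0.5301     1.1021]
x = (I − A)⁻¹ d = adj(I−A)·d / det(I−A), with det(I−A) = 0.7735:
  x_L = (0.9025·90 + 0.2500·80 + 0.1425·340) / 0.7735 = 149.675 / 0.7735 ≈ 193.50
  x_T = (0.2375·90 + 0.8800·80 + 0.0375·340) / 0.7735 = 104.525 / 0.7735 ≈ 135.13
  x_O = (0.2425·90 + 0.4100·80 + 0.8525·340) / 0.7735 = 344.475 / 0.7735 ≈ 445.35

x_L = 193.50, x_T = 135.13, x_O = 445.35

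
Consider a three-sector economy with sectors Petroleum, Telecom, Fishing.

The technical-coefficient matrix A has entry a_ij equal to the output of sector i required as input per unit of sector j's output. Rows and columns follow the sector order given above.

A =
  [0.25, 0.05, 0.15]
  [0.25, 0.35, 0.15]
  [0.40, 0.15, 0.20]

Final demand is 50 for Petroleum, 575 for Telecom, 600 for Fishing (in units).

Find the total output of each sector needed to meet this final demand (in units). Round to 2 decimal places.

x_1 = 392.43, x_2 = 1310.62, x_3 = 1191.96

I − A =
  [   0.75    -0.05    -0.15]
  [  -0.25     0.65    -0.15]
  [  -0.40    -0.15     0.80]
Cofactors of I−A, C_ij = (−1)^(i+j)·(minor ij) (rows/columns in the sector order above):
  C_11 = (0.65)(0.80) − (-0.15)(-0.15) = 0.4975
  C_12 = −[(-0.25)(0.80) − (-0.15)(-0.40)] = 0.2600
  C_13 = (-0.25)(-0.15) − (0.65)(-0.40) = 0.2975
  C_21 = −[(-0.05)(0.80) − (-0.15)(-0.15)] = 0.0625
  C_22 = (0.75)(0.80) − (-0.15)(-0.40) = 0.5400
  C_23 = −[(0.75)(-0.15) − (-0.05)(-0.40)] = 0.1325
  C_31 = (-0.05)(-0.15) − (-0.15)(0.65) = 0.1050
  C_32 = −[(0.75)(-0.15) − (-0.15)(-0.25)] = 0.1500
  C_33 = (0.75)(0.65) − (-0.05)(-0.25) = 0.4750
det(I−A) = Σ_j (I−A)_1j·C_1j = (0.75)(0.4975) + (-0.05)(0.2600) + (-0.15)(0.2975) = 0.3155
adj(I−A) = Cᵀ =
  [ 0.4975   0.0625   0.1050]
  [ 0.2600   0.5400   0.1500]
  [ 0.2975   0.1325   0.4750]
(I − A)⁻¹ = adj(I−A) / det(I−A) ≈
  [   1.5769     0.1981     0.3328]
  [   0.8241     1.7116     0.4754]
  [   0.9429     0.4200     1.5055]
x = (I − A)⁻¹ d = adj(I−A)·d / det(I−A), with det(I−A) = 0.3155:
  x_1 = (0.4975·50 + 0.0625·575 + 0.1050·600) / 0.3155 = 123.8125 / 0.3155 ≈ 392.43
  x_2 = (0.2600·50 + 0.5400·575 + 0.1500·600) / 0.3155 = 413.50 / 0.3155 ≈ 1310.62
  x_3 = (0.2975·50 + 0.1325·575 + 0.4750·600) / 0.3155 = 376.0625 / 0.3155 ≈ 1191.96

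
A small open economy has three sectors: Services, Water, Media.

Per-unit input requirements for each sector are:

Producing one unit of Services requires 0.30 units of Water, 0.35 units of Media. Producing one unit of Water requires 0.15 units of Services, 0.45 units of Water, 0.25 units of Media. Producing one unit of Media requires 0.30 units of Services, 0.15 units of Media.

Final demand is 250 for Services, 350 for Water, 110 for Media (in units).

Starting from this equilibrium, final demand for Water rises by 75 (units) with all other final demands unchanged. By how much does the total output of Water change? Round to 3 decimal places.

Δx_W = 160.100

I − A =
  [   1.00    -0.15    -0.30]
  [  -0.30     0.55     0.00]
  [  -0.35    -0.25     0.85]
Cofactors of I−A, C_ij = (−1)^(i+j)·(minor ij) (rows/columns in the sector order above):
  C_11 = (0.55)(0.85) − (0.00)(-0.25) = 0.4675
  C_12 = −[(-0.30)(0.85) − (0.00)(-0.35)] = 0.2550
  C_13 = (-0.30)(-0.25) − (0.55)(-0.35) = 0.2675
  C_21 = −[(-0.15)(0.85) − (-0.30)(-0.25)] = 0.2025
  C_22 = (1.00)(0.85) − (-0.30)(-0.35) = 0.7450
  C_23 = −[(1.00)(-0.25) − (-0.15)(-0.35)] = 0.3025
  C_31 = (-0.15)(0.00) − (-0.30)(0.55) = 0.1650
  C_32 = −[(1.00)(0.00) − (-0.30)(-0.30)] = 0.0900
  C_33 = (1.00)(0.55) − (-0.15)(-0.30) = 0.5050
det(I−A) = Σ_j (I−A)_1j·C_1j = (1.00)(0.4675) + (-0.15)(0.2550) + (-0.30)(0.2675) = 0.3490
adj(I−A) = Cᵀ =
  [ 0.4675   0.2025   0.1650]
  [ 0.2550   0.7450   0.0900]
  [ 0.2675   0.3025   0.5050]
(I − A)⁻¹ = adj(I−A) / det(I−A) ≈
  [   1.3395     0.5802     0.4728]
  [   0.7307     2.1347     0.2579]
  [   0.7665     0.8668     1.4470]
Δx = (I − A)⁻¹ Δd with Δd having +75 in the Water component and 0 elsewhere.
So Δx_W = L_WW · (+75), where L_WW = adj(I−A)_WW / det(I−A) = 0.7450 / 0.3490.
Δx_W = 0.7450 × (+75) / 0.3490 = 55.875 / 0.3490 ≈ 160.100.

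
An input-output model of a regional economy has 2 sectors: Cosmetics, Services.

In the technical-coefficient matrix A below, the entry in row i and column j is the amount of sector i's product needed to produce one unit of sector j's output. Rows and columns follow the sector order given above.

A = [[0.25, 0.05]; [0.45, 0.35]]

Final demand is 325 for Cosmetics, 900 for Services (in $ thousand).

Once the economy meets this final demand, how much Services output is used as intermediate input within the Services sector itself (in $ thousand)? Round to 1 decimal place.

I − A =
  [   0.75    -0.05]
  [  -0.45     0.65]
det(I−A) = (0.75)(0.65) − (-0.05)(-0.45) = 0.4650
adj(I−A) = [[0.65, 0.05], [0.45, 0.75]]
(I − A)⁻¹ = adj(I−A) / det(I−A) ≈
  [   1.3978     0.1075]
  [   0.9677     1.6129]
First solve x = (I − A)⁻¹ d = adj(I−A)·d / det(I−A); in particular x_2 = (0.45·325 + 0.75·900) / 0.4650 = 821.25 / 0.4650 ≈ 1766.129.
Intermediate flow from 2 to 2: z_22 = a_22 · x_2 = 0.35 × 821.25 / 0.4650 = 287.4375 / 0.4650 ≈ 618.1.

z_22 = 618.1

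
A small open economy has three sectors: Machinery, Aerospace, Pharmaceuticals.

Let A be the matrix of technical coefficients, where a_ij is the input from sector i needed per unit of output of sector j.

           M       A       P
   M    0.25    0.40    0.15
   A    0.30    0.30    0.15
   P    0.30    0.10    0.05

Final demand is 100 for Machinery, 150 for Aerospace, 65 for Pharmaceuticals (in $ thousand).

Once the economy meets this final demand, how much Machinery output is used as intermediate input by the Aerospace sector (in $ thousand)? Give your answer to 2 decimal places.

z_MA = 179.48

I − A =
  [   0.75    -0.40    -0.15]
  [  -0.30     0.70    -0.15]
  [  -0.30    -0.10     0.95]
Cofactors of I−A, C_ij = (−1)^(i+j)·(minor ij) (rows/columns in the sector order above):
  C_11 = (0.70)(0.95) − (-0.15)(-0.10) = 0.6500
  C_12 = −[(-0.30)(0.95) − (-0.15)(-0.30)] = 0.3300
  C_13 = (-0.30)(-0.10) − (0.70)(-0.30) = 0.2400
  C_21 = −[(-0.40)(0.95) − (-0.15)(-0.10)] = 0.3950
  C_22 = (0.75)(0.95) − (-0.15)(-0.30) = 0.6675
  C_23 = −[(0.75)(-0.10) − (-0.40)(-0.30)] = 0.1950
  C_31 = (-0.40)(-0.15) − (-0.15)(0.70) = 0.1650
  C_32 = −[(0.75)(-0.15) − (-0.15)(-0.30)] = 0.1575
  C_33 = (0.75)(0.70) − (-0.40)(-0.30) = 0.4050
det(I−A) = Σ_j (I−A)_1j·C_1j = (0.75)(0.6500) + (-0.40)(0.3300) + (-0.15)(0.2400) = 0.3195
adj(I−A) = Cᵀ =
  [ 0.6500   0.3950   0.1650]
  [ 0.3300   0.6675   0.1575]
  [ 0.2400   0.1950   0.4050]
(I − A)⁻¹ = adj(I−A) / det(I−A) ≈
  [   2.0344     1.2363     0.5164]
  [   1.0329     2.0892     0.4930]
  [   0.7512     0.6103     1.2676]
First solve x = (I − A)⁻¹ d = adj(I−A)·d / det(I−A); in particular x_A = (0.3300·100 + 0.6675·150 + 0.1575·65) / 0.3195 = 143.3625 / 0.3195 ≈ 448.7089.
Intermediate flow from M to A: z_MA = a_MA · x_A = 0.40 × 143.3625 / 0.3195 = 57.345 / 0.3195 ≈ 179.48.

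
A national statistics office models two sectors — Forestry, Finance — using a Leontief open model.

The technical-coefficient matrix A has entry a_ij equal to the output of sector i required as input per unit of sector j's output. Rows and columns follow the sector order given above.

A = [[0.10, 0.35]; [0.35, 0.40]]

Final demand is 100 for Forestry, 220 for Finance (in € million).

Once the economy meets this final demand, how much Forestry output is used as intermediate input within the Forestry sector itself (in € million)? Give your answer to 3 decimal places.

I − A =
  [   0.90    -0.35]
  [  -0.35     0.60]
det(I−A) = (0.90)(0.60) − (-0.35)(-0.35) = 0.4175
adj(I−A) = [[0.60, 0.35], [0.35, 0.90]]
(I − A)⁻¹ = adj(I−A) / det(I−A) ≈
  [   1.4371     0.8383]
  [   0.8383     2.1557]
First solve x = (I − A)⁻¹ d = adj(I−A)·d / det(I−A); in particular x_1 = (0.60·100 + 0.35·220) / 0.4175 = 137.00 / 0.4175 ≈ 328.14371.
Intermediate flow from 1 to 1: z_11 = a_11 · x_1 = 0.10 × 137.00 / 0.4175 = 13.70 / 0.4175 ≈ 32.814.

z_11 = 32.814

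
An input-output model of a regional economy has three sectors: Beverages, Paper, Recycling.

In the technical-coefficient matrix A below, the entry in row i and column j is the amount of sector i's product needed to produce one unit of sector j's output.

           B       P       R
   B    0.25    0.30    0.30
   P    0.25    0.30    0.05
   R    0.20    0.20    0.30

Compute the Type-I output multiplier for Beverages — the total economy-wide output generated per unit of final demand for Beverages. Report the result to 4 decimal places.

I − A =
  [   0.75    -0.30    -0.30]
  [  -0.25     0.70    -0.05]
  [  -0.20    -0.20     0.70]
Cofactors of I−A, C_ij = (−1)^(i+j)·(minor ij) (rows/columns in the sector order above):
  C_11 = (0.70)(0.70) − (-0.05)(-0.20) = 0.4800
  C_12 = −[(-0.25)(0.70) − (-0.05)(-0.20)] = 0.1850
  C_13 = (-0.25)(-0.20) − (0.70)(-0.20) = 0.1900
  C_21 = −[(-0.30)(0.70) − (-0.30)(-0.20)] = 0.2700
  C_22 = (0.75)(0.70) − (-0.30)(-0.20) = 0.4650
  C_23 = −[(0.75)(-0.20) − (-0.30)(-0.20)] = 0.2100
  C_31 = (-0.30)(-0.05) − (-0.30)(0.70) = 0.2250
  C_32 = −[(0.75)(-0.05) − (-0.30)(-0.25)] = 0.1125
  C_33 = (0.75)(0.70) − (-0.30)(-0.25) = 0.4500
det(I−A) = Σ_j (I−A)_1j·C_1j = (0.75)(0.4800) + (-0.30)(0.1850) + (-0.30)(0.1900) = 0.2475
adj(I−A) = Cᵀ =
  [ 0.4800   0.2700   0.2250]
  [ 0.1850   0.4650   0.1125]
  [ 0.1900   0.2100   0.4500]
(I − A)⁻¹ = adj(I−A) / det(I−A) ≈
  [   1.93939     1.09091     0.90909]
  [   0.74747     1.87879     0.45455]
  [   0.76768     0.84848     1.81818]
The output multiplier for sector j is the column-j sum of the Leontief inverse (I − A)⁻¹ = adj(I−A) / det(I−A).
Column B of adj(I−A): (0.4800, 0.1850, 0.1900); det(I−A) = 0.2475.
m_B = (0.4800 + 0.1850 + 0.1900) / 0.2475 = 0.855 / 0.2475 ≈ 3.4545.

m_B = 3.4545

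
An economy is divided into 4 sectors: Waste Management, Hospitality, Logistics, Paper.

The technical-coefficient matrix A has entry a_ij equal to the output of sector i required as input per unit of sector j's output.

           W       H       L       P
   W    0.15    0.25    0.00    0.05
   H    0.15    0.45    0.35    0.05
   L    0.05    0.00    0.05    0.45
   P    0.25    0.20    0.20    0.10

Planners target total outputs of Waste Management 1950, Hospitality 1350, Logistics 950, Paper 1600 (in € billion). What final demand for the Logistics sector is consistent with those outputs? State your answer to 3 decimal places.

I − A =
  [   0.85    -0.25     0.00    -0.05]
  [  -0.15     0.55    -0.35    -0.05]
  [  -0.05     0.00     0.95    -0.45]
  [  -0.25    -0.20    -0.20     0.90]
d = (I − A) x:
  d_W = (+0.85)·1950 + (-0.25)·1350 + (+0.00)·950 + (-0.05)·1600 = 1240.000
  d_H = (-0.15)·1950 + (+0.55)·1350 + (-0.35)·950 + (-0.05)·1600 = 37.500
  d_L = (-0.05)·1950 + (+0.00)·1350 + (+0.95)·950 + (-0.45)·1600 = 85.000
  d_P = (-0.25)·1950 + (-0.20)·1350 + (-0.20)·950 + (+0.90)·1600 = 492.500

d_L = 85.000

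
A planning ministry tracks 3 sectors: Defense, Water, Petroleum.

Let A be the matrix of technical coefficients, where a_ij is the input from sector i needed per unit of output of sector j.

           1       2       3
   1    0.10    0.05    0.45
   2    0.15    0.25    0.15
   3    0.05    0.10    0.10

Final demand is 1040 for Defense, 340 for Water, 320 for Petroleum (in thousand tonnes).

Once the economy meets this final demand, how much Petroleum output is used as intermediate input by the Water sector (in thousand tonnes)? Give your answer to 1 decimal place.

z_32 = 85.4

I − A =
  [   0.90    -0.05    -0.45]
  [  -0.15     0.75    -0.15]
  [  -0.05    -0.10     0.90]
Cofactors of I−A, C_ij = (−1)^(i+j)·(minor ij) (rows/columns in the sector order above):
  C_11 = (0.75)(0.90) − (-0.15)(-0.10) = 0.6600
  C_12 = −[(-0.15)(0.90) − (-0.15)(-0.05)] = 0.1425
  C_13 = (-0.15)(-0.10) − (0.75)(-0.05) = 0.0525
  C_21 = −[(-0.05)(0.90) − (-0.45)(-0.10)] = 0.0900
  C_22 = (0.90)(0.90) − (-0.45)(-0.05) = 0.7875
  C_23 = −[(0.90)(-0.10) − (-0.05)(-0.05)] = 0.0925
  C_31 = (-0.05)(-0.15) − (-0.45)(0.75) = 0.3450
  C_32 = −[(0.90)(-0.15) − (-0.45)(-0.15)] = 0.2025
  C_33 = (0.90)(0.75) − (-0.05)(-0.15) = 0.6675
det(I−A) = Σ_j (I−A)_1j·C_1j = (0.90)(0.6600) + (-0.05)(0.1425) + (-0.45)(0.0525) = 0.56325
adj(I−A) = Cᵀ =
  [ 0.6600   0.0900   0.3450]
  [ 0.1425   0.7875   0.2025]
  [ 0.0525   0.0925   0.6675]
(I − A)⁻¹ = adj(I−A) / det(I−A) ≈
  [   1.1718     0.1598     0.6125]
  [   0.2530     1.3981     0.3595]
  [   0.0932     0.1642     1.1851]
First solve x = (I − A)⁻¹ d = adj(I−A)·d / det(I−A); in particular x_2 = (0.1425·1040 + 0.7875·340 + 0.2025·320) / 0.56325 = 480.75 / 0.56325 ≈ 853.529.
Intermediate flow from 3 to 2: z_32 = a_32 · x_2 = 0.10 × 480.75 / 0.56325 = 48.075 / 0.56325 ≈ 85.4.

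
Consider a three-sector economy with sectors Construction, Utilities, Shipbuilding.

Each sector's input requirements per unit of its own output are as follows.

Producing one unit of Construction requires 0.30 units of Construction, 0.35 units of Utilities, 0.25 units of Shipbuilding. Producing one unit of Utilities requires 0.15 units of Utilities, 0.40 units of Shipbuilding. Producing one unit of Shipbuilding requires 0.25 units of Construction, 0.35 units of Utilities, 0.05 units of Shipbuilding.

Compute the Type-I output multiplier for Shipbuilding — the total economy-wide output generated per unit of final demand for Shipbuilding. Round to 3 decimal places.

m_S = 3.007

I − A =
  [   0.70     0.00    -0.25]
  [  -0.35     0.85    -0.35]
  [  -0.25    -0.40     0.95]
Cofactors of I−A, C_ij = (−1)^(i+j)·(minor ij) (rows/columns in the sector order above):
  C_11 = (0.85)(0.95) − (-0.35)(-0.40) = 0.6675
  C_12 = −[(-0.35)(0.95) − (-0.35)(-0.25)] = 0.4200
  C_13 = (-0.35)(-0.40) − (0.85)(-0.25) = 0.3525
  C_21 = −[(0.00)(0.95) − (-0.25)(-0.40)] = 0.1000
  C_22 = (0.70)(0.95) − (-0.25)(-0.25) = 0.6025
  C_23 = −[(0.70)(-0.40) − (0.00)(-0.25)] = 0.2800
  C_31 = (0.00)(-0.35) − (-0.25)(0.85) = 0.2125
  C_32 = −[(0.70)(-0.35) − (-0.25)(-0.35)] = 0.3325
  C_33 = (0.70)(0.85) − (0.00)(-0.35) = 0.5950
det(I−A) = Σ_j (I−A)_1j·C_1j = (0.70)(0.6675) + (0.00)(0.4200) + (-0.25)(0.3525) = 0.379125
adj(I−A) = Cᵀ =
  [ 0.6675   0.1000   0.2125]
  [ 0.4200   0.6025   0.3325]
  [ 0.3525   0.2800   0.5950]
(I − A)⁻¹ = adj(I−A) / det(I−A) ≈
  [   1.7606     0.2638     0.5605]
  [   1.1078     1.5892     0.8770]
  [   0.9298     0.7385     1.5694]
The output multiplier for sector j is the column-j sum of the Leontief inverse (I − A)⁻¹ = adj(I−A) / det(I−A).
Column S of adj(I−A): (0.2125, 0.3325, 0.5950); det(I−A) = 0.379125.
m_S = (0.2125 + 0.3325 + 0.5950) / 0.379125 = 1.14 / 0.379125 ≈ 3.007.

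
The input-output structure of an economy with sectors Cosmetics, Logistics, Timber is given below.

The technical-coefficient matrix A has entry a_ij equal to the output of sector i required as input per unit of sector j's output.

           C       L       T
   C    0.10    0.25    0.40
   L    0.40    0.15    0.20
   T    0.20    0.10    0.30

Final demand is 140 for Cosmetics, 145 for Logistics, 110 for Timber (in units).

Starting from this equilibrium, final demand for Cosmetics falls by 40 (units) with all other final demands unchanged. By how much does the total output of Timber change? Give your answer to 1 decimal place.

Δx_T = -23.8

I − A =
  [   0.90    -0.25    -0.40]
  [  -0.40     0.85    -0.20]
  [  -0.20    -0.10     0.70]
Cofactors of I−A, C_ij = (−1)^(i+j)·(minor ij) (rows/columns in the sector order above):
  C_11 = (0.85)(0.70) − (-0.20)(-0.10) = 0.5750
  C_12 = −[(-0.40)(0.70) − (-0.20)(-0.20)] = 0.3200
  C_13 = (-0.40)(-0.10) − (0.85)(-0.20) = 0.2100
  C_21 = −[(-0.25)(0.70) − (-0.40)(-0.10)] = 0.2150
  C_22 = (0.90)(0.70) − (-0.40)(-0.20) = 0.5500
  C_23 = −[(0.90)(-0.10) − (-0.25)(-0.20)] = 0.1400
  C_31 = (-0.25)(-0.20) − (-0.40)(0.85) = 0.3900
  C_32 = −[(0.90)(-0.20) − (-0.40)(-0.40)] = 0.3400
  C_33 = (0.90)(0.85) − (-0.25)(-0.40) = 0.6650
det(I−A) = Σ_j (I−A)_1j·C_1j = (0.90)(0.5750) + (-0.25)(0.3200) + (-0.40)(0.2100) = 0.3535
adj(I−A) = Cᵀ =
  [ 0.5750   0.2150   0.3900]
  [ 0.3200   0.5500   0.3400]
  [ 0.2100   0.1400   0.6650]
(I − A)⁻¹ = adj(I−A) / det(I−A) ≈
  [   1.6266     0.6082     1.1033]
  [   0.9052     1.5559     0.9618]
  [   0.5941     0.3960     1.8812]
Δx = (I − A)⁻¹ Δd with Δd having -40 in the Cosmetics component and 0 elsewhere.
So Δx_T = L_TC · (-40), where L_TC = adj(I−A)_TC / det(I−A) = 0.2100 / 0.3535.
Δx_T = 0.2100 × (-40) / 0.3535 = -8.40 / 0.3535 ≈ -23.8.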